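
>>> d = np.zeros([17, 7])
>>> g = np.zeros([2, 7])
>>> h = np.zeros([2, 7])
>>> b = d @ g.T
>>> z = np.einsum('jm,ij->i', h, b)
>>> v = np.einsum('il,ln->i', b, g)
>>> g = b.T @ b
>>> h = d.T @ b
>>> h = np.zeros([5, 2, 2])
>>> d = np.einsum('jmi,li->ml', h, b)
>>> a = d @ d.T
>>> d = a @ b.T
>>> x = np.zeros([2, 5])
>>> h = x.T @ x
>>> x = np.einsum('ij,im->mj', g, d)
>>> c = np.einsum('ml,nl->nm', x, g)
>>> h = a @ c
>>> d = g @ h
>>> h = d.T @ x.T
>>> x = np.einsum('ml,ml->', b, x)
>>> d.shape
(2, 17)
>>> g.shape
(2, 2)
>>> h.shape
(17, 17)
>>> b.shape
(17, 2)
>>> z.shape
(17,)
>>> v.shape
(17,)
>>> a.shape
(2, 2)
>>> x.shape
()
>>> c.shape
(2, 17)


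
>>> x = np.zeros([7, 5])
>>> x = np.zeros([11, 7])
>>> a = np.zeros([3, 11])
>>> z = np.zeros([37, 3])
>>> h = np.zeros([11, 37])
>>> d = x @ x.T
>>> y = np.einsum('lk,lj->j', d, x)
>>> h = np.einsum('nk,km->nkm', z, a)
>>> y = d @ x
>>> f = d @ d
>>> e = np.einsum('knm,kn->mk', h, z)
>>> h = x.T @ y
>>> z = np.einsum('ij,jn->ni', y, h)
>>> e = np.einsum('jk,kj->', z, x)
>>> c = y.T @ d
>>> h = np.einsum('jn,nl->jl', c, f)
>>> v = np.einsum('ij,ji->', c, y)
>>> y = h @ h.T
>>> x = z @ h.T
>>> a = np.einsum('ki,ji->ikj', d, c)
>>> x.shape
(7, 7)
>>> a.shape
(11, 11, 7)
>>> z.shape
(7, 11)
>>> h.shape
(7, 11)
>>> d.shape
(11, 11)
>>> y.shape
(7, 7)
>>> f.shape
(11, 11)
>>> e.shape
()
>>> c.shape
(7, 11)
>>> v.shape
()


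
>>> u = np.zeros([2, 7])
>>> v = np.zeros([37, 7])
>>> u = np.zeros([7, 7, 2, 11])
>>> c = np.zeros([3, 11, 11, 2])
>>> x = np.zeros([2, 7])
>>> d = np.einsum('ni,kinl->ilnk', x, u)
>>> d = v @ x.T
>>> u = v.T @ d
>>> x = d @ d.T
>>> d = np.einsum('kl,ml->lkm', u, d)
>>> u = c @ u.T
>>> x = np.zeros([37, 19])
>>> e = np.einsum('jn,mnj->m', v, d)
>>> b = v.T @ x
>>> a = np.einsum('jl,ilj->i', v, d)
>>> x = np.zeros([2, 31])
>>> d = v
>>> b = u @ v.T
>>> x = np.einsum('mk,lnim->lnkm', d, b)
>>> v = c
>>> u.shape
(3, 11, 11, 7)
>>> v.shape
(3, 11, 11, 2)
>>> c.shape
(3, 11, 11, 2)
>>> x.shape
(3, 11, 7, 37)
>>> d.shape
(37, 7)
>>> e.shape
(2,)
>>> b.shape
(3, 11, 11, 37)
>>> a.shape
(2,)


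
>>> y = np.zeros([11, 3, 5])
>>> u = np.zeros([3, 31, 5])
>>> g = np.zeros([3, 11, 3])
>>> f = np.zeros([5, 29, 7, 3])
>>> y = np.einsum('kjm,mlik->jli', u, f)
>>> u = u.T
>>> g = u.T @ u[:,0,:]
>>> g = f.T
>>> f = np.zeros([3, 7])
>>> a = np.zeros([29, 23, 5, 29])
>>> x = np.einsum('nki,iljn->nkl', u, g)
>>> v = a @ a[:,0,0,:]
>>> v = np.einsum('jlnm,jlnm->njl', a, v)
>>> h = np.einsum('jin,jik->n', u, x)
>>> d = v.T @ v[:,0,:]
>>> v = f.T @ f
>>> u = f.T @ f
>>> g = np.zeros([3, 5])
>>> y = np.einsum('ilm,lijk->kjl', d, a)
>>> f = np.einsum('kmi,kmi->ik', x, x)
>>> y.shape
(29, 5, 29)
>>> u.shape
(7, 7)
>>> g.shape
(3, 5)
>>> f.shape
(7, 5)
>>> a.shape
(29, 23, 5, 29)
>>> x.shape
(5, 31, 7)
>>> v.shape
(7, 7)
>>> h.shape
(3,)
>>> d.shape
(23, 29, 23)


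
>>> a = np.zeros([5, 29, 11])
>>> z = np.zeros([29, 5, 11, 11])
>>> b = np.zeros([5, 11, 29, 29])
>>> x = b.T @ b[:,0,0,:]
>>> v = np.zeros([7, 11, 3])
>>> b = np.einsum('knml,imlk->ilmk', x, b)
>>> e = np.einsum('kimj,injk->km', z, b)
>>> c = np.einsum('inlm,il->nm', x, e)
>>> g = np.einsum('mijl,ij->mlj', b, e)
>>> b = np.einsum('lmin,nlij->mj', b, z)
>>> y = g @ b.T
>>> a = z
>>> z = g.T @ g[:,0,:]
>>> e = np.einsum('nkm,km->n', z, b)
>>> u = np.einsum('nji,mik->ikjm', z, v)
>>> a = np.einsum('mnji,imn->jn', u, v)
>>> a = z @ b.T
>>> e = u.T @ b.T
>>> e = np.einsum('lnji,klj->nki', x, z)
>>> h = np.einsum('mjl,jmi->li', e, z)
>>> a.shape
(11, 29, 29)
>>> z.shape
(11, 29, 11)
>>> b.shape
(29, 11)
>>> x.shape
(29, 29, 11, 29)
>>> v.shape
(7, 11, 3)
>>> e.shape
(29, 11, 29)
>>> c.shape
(29, 29)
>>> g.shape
(5, 29, 11)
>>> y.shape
(5, 29, 29)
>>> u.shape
(11, 3, 29, 7)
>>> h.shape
(29, 11)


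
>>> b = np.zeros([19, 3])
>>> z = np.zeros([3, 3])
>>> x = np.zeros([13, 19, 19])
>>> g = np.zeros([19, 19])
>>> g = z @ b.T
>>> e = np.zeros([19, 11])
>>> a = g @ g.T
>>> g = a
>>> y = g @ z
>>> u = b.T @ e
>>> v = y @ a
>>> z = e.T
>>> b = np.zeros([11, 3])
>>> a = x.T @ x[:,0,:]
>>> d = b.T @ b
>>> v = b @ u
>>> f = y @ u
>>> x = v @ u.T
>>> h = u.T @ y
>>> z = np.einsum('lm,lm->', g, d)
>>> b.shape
(11, 3)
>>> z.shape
()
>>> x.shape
(11, 3)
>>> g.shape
(3, 3)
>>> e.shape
(19, 11)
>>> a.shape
(19, 19, 19)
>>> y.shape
(3, 3)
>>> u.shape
(3, 11)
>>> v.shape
(11, 11)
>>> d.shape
(3, 3)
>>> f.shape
(3, 11)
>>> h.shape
(11, 3)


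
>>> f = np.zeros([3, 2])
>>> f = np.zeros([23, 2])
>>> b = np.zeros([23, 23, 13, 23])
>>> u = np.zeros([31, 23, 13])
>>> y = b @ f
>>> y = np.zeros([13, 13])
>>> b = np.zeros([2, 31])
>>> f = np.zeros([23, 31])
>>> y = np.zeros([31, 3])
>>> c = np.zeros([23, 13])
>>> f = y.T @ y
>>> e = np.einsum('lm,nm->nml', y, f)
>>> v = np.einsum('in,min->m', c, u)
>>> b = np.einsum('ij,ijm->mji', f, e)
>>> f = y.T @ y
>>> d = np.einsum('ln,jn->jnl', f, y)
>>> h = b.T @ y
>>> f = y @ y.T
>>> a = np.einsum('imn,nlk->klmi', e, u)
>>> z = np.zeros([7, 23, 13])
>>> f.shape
(31, 31)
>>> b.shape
(31, 3, 3)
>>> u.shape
(31, 23, 13)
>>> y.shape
(31, 3)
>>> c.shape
(23, 13)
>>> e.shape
(3, 3, 31)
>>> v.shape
(31,)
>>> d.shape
(31, 3, 3)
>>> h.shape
(3, 3, 3)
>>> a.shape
(13, 23, 3, 3)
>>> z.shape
(7, 23, 13)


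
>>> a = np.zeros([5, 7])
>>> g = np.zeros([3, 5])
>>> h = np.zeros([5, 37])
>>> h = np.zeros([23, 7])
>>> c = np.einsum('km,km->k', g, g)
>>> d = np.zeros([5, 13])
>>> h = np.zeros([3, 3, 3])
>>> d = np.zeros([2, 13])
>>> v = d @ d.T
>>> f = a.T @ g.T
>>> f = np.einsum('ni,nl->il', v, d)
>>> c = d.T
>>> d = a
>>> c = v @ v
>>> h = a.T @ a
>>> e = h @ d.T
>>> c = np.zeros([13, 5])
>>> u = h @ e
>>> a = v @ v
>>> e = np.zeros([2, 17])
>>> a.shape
(2, 2)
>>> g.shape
(3, 5)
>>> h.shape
(7, 7)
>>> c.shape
(13, 5)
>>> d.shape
(5, 7)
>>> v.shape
(2, 2)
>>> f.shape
(2, 13)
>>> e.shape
(2, 17)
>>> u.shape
(7, 5)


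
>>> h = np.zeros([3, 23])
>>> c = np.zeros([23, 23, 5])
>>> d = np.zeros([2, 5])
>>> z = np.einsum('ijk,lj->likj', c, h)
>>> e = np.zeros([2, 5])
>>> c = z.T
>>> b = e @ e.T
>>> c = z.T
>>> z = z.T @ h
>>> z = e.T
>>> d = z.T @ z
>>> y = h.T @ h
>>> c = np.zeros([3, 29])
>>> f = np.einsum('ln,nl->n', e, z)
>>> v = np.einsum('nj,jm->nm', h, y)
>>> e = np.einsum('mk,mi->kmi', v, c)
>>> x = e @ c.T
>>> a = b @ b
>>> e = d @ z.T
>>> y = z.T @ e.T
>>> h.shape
(3, 23)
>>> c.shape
(3, 29)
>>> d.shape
(2, 2)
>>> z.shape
(5, 2)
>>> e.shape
(2, 5)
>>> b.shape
(2, 2)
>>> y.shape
(2, 2)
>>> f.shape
(5,)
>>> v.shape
(3, 23)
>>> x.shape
(23, 3, 3)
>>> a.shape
(2, 2)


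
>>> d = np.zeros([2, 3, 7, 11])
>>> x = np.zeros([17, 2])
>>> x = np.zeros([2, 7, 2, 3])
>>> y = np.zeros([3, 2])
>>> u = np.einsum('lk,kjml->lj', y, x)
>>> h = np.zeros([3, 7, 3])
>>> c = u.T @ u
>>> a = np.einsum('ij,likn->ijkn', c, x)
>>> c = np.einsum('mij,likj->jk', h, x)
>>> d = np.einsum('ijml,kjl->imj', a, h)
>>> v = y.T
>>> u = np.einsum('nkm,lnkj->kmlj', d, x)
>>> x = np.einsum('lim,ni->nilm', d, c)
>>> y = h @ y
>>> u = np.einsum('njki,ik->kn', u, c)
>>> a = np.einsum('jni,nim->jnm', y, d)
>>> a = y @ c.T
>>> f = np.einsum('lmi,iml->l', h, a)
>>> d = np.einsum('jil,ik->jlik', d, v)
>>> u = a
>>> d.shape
(7, 7, 2, 3)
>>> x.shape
(3, 2, 7, 7)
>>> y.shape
(3, 7, 2)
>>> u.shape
(3, 7, 3)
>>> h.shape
(3, 7, 3)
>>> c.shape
(3, 2)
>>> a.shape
(3, 7, 3)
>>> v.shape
(2, 3)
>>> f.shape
(3,)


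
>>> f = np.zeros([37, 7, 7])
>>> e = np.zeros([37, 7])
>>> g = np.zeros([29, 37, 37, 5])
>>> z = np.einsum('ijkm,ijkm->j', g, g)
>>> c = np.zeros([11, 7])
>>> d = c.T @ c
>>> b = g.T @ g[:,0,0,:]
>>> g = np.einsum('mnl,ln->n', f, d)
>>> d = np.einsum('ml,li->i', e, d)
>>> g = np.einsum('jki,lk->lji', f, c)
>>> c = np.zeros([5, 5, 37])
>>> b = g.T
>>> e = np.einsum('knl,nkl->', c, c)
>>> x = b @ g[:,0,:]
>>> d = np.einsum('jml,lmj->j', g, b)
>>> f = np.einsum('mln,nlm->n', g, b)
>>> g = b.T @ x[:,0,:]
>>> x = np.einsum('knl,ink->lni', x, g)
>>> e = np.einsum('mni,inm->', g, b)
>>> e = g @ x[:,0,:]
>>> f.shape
(7,)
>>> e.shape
(11, 37, 11)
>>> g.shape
(11, 37, 7)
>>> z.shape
(37,)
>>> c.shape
(5, 5, 37)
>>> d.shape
(11,)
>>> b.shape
(7, 37, 11)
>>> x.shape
(7, 37, 11)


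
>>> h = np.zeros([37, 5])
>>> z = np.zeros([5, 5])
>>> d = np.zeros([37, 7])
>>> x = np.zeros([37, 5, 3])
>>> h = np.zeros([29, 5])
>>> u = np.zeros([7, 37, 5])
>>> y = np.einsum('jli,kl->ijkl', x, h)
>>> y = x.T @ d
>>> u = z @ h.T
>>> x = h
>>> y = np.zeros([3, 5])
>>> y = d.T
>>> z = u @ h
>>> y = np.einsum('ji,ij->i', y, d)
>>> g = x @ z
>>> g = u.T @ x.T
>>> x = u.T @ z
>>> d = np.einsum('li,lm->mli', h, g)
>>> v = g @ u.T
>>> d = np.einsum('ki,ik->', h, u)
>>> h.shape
(29, 5)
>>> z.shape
(5, 5)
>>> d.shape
()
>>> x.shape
(29, 5)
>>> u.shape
(5, 29)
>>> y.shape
(37,)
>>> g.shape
(29, 29)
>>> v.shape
(29, 5)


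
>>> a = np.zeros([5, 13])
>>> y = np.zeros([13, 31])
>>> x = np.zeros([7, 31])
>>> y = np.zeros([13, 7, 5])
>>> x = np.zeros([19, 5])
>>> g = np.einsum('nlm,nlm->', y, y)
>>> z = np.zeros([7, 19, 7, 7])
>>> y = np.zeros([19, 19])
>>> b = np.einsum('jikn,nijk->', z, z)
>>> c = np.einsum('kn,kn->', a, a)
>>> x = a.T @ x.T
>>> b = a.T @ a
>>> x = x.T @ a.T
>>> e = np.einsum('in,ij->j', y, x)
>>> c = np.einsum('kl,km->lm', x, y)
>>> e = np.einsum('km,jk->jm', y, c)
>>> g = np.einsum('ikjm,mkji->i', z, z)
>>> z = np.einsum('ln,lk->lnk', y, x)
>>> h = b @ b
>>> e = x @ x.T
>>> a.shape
(5, 13)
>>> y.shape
(19, 19)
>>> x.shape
(19, 5)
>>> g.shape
(7,)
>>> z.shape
(19, 19, 5)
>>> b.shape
(13, 13)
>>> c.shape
(5, 19)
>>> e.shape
(19, 19)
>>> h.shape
(13, 13)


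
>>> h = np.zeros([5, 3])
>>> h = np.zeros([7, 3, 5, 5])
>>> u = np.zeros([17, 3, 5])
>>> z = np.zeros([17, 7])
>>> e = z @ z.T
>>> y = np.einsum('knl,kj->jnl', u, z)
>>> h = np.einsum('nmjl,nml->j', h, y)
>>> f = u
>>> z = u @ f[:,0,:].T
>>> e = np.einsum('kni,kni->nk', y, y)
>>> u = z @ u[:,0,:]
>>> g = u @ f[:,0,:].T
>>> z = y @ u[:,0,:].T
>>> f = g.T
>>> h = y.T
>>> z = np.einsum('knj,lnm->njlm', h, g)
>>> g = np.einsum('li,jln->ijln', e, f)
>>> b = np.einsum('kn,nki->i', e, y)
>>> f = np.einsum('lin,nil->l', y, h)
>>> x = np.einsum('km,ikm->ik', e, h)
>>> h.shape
(5, 3, 7)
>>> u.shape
(17, 3, 5)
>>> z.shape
(3, 7, 17, 17)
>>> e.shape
(3, 7)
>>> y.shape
(7, 3, 5)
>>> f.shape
(7,)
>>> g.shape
(7, 17, 3, 17)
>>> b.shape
(5,)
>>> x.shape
(5, 3)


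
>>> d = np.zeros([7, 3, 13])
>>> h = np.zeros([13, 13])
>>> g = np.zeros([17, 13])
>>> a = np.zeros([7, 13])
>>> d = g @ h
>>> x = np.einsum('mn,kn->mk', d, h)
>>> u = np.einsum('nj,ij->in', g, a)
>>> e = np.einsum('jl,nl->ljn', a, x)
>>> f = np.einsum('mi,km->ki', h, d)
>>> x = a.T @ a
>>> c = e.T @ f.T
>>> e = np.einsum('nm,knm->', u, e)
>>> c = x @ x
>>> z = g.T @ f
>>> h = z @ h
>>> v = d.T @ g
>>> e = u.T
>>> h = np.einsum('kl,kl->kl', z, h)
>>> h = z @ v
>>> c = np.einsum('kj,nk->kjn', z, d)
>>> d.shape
(17, 13)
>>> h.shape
(13, 13)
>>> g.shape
(17, 13)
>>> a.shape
(7, 13)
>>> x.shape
(13, 13)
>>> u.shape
(7, 17)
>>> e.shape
(17, 7)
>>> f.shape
(17, 13)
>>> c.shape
(13, 13, 17)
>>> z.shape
(13, 13)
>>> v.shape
(13, 13)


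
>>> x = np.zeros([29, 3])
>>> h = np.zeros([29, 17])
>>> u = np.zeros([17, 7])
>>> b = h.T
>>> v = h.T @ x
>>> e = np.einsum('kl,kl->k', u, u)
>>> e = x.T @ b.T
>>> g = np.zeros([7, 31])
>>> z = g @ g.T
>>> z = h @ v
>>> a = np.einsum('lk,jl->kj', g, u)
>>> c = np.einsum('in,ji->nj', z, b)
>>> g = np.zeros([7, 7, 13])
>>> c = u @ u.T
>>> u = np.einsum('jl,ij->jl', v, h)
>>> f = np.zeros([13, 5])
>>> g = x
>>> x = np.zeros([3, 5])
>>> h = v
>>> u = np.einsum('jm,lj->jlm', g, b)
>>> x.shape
(3, 5)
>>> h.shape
(17, 3)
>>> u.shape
(29, 17, 3)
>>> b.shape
(17, 29)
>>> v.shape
(17, 3)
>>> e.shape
(3, 17)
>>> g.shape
(29, 3)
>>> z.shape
(29, 3)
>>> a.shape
(31, 17)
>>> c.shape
(17, 17)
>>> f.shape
(13, 5)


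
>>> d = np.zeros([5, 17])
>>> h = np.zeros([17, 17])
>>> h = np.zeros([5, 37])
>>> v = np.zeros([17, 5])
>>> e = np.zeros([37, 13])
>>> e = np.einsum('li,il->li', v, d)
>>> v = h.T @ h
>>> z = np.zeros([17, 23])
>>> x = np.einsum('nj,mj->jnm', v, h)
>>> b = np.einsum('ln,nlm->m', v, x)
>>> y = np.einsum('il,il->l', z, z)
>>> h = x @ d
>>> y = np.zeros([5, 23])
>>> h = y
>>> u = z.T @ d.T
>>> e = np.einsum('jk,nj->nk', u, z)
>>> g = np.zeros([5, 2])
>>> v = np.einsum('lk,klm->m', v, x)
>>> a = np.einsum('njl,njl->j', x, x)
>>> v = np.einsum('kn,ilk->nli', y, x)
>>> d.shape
(5, 17)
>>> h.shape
(5, 23)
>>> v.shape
(23, 37, 37)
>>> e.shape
(17, 5)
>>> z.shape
(17, 23)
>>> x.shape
(37, 37, 5)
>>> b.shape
(5,)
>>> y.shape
(5, 23)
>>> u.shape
(23, 5)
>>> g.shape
(5, 2)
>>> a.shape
(37,)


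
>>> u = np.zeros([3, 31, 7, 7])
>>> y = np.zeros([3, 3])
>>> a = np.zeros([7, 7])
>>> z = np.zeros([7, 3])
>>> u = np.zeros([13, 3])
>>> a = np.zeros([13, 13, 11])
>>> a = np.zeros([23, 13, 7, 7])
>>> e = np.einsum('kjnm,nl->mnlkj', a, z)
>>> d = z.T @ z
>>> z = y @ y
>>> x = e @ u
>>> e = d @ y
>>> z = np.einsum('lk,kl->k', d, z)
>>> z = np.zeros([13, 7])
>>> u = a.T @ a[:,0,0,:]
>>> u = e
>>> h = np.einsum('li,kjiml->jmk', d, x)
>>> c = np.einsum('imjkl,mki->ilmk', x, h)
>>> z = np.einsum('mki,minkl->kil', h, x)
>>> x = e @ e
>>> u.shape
(3, 3)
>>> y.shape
(3, 3)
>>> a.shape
(23, 13, 7, 7)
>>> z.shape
(23, 7, 3)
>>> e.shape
(3, 3)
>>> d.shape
(3, 3)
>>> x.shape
(3, 3)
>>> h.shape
(7, 23, 7)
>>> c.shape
(7, 3, 7, 23)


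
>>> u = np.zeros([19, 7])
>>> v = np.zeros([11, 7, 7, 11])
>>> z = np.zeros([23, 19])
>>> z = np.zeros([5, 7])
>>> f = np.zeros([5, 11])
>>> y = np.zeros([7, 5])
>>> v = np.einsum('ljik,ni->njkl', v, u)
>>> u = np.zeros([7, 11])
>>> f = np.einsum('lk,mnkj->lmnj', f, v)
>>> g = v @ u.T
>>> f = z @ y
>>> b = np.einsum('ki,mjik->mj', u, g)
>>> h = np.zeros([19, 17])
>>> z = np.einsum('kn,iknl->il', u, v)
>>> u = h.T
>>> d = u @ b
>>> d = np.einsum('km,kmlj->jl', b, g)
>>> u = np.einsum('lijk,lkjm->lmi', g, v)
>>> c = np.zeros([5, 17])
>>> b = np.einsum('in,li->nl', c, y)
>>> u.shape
(19, 11, 7)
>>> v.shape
(19, 7, 11, 11)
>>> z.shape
(19, 11)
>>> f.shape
(5, 5)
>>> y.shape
(7, 5)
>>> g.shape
(19, 7, 11, 7)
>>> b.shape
(17, 7)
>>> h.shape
(19, 17)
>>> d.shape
(7, 11)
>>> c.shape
(5, 17)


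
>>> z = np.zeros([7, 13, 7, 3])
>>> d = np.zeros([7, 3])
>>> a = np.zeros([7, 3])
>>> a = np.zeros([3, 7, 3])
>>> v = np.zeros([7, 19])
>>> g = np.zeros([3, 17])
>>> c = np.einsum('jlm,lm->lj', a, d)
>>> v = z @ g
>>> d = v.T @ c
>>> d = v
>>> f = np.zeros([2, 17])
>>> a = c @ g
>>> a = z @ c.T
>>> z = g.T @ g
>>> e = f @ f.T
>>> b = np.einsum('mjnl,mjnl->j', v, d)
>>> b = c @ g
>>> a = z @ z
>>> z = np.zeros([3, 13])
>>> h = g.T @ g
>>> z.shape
(3, 13)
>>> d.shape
(7, 13, 7, 17)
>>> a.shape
(17, 17)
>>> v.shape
(7, 13, 7, 17)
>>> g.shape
(3, 17)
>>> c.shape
(7, 3)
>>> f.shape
(2, 17)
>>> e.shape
(2, 2)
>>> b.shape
(7, 17)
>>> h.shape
(17, 17)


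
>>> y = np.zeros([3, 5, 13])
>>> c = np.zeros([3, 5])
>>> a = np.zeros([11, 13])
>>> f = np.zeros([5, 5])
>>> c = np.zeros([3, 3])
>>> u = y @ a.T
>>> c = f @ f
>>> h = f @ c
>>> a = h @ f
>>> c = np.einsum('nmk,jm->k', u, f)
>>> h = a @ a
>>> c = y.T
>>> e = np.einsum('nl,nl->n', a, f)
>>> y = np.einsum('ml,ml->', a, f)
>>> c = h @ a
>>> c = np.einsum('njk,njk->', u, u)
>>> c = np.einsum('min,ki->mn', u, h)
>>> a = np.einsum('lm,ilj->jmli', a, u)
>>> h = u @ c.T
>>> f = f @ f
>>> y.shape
()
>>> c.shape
(3, 11)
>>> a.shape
(11, 5, 5, 3)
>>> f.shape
(5, 5)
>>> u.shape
(3, 5, 11)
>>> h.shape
(3, 5, 3)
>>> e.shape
(5,)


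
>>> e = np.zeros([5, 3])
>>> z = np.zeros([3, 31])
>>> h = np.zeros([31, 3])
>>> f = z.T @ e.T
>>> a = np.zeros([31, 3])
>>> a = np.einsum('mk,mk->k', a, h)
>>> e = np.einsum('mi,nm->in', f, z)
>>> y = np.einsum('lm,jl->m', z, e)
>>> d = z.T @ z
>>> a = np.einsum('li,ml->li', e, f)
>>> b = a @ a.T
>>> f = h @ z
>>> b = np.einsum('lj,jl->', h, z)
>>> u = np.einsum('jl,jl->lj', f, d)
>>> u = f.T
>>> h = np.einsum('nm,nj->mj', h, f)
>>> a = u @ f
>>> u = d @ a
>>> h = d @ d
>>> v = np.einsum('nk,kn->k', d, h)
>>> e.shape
(5, 3)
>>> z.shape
(3, 31)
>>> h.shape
(31, 31)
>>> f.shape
(31, 31)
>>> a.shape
(31, 31)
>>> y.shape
(31,)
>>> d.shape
(31, 31)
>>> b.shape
()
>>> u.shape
(31, 31)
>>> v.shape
(31,)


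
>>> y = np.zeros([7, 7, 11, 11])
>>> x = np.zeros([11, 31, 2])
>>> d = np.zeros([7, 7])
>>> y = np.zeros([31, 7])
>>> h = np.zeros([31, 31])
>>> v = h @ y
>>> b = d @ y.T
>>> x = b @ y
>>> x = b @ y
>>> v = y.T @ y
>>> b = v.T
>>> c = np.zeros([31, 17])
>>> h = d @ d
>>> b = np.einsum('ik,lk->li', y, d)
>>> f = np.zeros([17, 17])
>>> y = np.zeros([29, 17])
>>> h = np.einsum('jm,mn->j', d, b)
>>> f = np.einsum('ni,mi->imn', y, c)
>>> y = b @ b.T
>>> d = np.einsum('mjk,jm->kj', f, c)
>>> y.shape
(7, 7)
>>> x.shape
(7, 7)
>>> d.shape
(29, 31)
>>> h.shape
(7,)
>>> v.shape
(7, 7)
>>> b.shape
(7, 31)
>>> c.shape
(31, 17)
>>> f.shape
(17, 31, 29)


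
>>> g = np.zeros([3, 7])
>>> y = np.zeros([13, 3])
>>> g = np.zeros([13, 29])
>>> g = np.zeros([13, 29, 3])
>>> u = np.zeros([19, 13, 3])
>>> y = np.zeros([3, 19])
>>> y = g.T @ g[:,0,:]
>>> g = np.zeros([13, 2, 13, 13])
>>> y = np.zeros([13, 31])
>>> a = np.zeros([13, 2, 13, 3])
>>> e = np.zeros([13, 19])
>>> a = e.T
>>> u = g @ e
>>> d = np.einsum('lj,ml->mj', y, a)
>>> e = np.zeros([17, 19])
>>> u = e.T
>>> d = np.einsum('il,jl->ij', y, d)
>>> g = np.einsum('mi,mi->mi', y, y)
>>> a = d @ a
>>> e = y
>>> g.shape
(13, 31)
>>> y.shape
(13, 31)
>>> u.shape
(19, 17)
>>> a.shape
(13, 13)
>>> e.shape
(13, 31)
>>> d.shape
(13, 19)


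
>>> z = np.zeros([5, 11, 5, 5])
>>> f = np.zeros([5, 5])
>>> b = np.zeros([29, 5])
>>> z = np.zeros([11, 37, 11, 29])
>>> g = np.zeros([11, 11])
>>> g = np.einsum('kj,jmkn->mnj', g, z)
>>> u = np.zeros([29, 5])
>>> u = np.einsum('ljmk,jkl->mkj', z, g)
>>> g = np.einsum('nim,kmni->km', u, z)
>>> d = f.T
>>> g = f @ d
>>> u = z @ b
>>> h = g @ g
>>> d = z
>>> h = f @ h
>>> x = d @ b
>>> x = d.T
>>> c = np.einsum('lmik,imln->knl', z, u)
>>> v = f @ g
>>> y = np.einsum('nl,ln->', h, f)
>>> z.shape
(11, 37, 11, 29)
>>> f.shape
(5, 5)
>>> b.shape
(29, 5)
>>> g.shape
(5, 5)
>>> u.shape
(11, 37, 11, 5)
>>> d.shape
(11, 37, 11, 29)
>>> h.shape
(5, 5)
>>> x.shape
(29, 11, 37, 11)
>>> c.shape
(29, 5, 11)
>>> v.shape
(5, 5)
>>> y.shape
()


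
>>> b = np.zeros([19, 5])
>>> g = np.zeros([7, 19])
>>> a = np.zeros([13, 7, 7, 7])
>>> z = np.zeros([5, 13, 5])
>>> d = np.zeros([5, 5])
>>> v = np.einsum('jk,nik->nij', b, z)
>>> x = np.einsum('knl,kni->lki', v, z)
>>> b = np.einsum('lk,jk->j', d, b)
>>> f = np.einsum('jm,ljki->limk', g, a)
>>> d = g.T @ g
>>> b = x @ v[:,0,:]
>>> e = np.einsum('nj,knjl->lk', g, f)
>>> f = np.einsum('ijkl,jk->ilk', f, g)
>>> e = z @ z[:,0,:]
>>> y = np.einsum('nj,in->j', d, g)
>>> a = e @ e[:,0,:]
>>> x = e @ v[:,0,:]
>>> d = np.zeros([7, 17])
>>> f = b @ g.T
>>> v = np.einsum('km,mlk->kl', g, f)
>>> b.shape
(19, 5, 19)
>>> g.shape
(7, 19)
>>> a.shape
(5, 13, 5)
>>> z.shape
(5, 13, 5)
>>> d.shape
(7, 17)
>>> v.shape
(7, 5)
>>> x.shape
(5, 13, 19)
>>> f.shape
(19, 5, 7)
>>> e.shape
(5, 13, 5)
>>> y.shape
(19,)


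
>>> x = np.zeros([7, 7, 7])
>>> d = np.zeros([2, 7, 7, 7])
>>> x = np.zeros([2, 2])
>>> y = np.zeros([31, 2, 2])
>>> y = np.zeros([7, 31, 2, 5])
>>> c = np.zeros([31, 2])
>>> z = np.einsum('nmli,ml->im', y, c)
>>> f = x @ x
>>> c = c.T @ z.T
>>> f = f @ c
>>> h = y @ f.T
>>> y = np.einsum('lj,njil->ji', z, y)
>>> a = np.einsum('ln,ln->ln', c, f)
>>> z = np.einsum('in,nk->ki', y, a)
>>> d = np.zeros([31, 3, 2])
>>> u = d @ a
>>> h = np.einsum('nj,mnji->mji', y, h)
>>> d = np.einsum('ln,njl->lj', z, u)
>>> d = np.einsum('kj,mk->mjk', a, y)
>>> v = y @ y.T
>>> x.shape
(2, 2)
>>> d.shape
(31, 5, 2)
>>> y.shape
(31, 2)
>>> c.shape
(2, 5)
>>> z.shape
(5, 31)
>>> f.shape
(2, 5)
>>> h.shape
(7, 2, 2)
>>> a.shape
(2, 5)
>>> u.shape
(31, 3, 5)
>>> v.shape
(31, 31)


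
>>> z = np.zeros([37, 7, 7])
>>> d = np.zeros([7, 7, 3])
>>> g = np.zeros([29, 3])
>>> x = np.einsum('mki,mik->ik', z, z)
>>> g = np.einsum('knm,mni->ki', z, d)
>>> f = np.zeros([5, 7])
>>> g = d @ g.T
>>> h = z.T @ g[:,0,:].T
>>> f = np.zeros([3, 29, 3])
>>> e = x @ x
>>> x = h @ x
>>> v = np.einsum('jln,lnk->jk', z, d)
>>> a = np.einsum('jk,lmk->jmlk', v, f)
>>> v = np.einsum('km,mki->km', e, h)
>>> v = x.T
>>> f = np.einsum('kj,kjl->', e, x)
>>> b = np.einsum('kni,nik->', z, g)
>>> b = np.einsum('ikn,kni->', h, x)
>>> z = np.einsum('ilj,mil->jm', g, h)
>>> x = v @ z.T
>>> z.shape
(37, 7)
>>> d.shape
(7, 7, 3)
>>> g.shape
(7, 7, 37)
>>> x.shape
(7, 7, 37)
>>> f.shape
()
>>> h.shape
(7, 7, 7)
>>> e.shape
(7, 7)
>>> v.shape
(7, 7, 7)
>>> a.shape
(37, 29, 3, 3)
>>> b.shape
()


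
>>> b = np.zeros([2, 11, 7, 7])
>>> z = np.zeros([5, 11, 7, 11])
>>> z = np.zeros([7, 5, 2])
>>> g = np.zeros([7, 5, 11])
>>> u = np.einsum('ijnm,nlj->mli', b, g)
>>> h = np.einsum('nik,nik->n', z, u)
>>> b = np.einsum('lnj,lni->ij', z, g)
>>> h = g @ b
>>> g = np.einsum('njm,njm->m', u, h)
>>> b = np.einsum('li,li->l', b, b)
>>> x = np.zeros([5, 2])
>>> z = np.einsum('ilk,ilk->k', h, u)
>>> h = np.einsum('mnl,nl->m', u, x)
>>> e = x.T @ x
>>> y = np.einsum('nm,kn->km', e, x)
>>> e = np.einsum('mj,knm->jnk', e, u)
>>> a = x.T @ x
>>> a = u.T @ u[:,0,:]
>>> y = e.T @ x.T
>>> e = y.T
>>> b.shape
(11,)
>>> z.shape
(2,)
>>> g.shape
(2,)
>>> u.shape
(7, 5, 2)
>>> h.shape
(7,)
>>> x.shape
(5, 2)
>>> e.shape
(5, 5, 7)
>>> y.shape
(7, 5, 5)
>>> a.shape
(2, 5, 2)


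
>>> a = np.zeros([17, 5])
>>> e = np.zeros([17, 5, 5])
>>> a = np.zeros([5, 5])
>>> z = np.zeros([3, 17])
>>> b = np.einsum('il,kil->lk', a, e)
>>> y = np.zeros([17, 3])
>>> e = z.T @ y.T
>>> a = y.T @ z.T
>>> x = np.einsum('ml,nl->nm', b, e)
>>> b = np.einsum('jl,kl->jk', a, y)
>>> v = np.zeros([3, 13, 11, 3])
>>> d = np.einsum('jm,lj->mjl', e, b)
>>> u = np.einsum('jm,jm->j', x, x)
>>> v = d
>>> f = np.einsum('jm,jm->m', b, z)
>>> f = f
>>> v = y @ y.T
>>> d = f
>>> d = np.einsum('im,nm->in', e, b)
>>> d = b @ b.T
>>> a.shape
(3, 3)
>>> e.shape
(17, 17)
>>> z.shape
(3, 17)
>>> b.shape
(3, 17)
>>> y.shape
(17, 3)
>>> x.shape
(17, 5)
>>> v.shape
(17, 17)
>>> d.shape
(3, 3)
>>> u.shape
(17,)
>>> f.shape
(17,)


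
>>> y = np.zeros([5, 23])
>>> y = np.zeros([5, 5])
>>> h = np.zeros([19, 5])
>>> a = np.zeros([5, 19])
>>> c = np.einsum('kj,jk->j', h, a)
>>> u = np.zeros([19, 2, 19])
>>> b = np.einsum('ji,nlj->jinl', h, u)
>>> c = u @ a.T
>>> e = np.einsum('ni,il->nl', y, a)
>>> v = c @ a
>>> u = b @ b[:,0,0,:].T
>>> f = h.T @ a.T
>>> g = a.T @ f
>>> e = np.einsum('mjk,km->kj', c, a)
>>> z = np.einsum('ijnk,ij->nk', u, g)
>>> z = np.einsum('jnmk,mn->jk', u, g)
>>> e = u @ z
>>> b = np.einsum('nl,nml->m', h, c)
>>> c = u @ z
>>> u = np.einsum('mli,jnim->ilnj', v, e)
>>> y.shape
(5, 5)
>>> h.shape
(19, 5)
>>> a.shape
(5, 19)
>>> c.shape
(19, 5, 19, 19)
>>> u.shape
(19, 2, 5, 19)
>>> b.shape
(2,)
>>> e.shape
(19, 5, 19, 19)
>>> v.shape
(19, 2, 19)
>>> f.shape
(5, 5)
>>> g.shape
(19, 5)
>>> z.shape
(19, 19)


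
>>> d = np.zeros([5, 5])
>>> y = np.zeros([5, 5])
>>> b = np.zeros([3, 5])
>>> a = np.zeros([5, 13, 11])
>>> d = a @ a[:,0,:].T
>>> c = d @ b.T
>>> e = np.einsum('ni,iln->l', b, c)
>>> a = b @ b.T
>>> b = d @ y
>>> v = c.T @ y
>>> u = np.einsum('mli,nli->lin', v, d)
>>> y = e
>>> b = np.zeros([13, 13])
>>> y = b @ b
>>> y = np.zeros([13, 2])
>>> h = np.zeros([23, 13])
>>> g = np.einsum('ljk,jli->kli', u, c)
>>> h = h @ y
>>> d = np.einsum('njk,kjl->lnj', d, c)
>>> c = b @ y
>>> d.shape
(3, 5, 13)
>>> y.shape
(13, 2)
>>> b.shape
(13, 13)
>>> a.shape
(3, 3)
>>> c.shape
(13, 2)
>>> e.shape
(13,)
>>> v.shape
(3, 13, 5)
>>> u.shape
(13, 5, 5)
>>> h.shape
(23, 2)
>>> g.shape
(5, 13, 3)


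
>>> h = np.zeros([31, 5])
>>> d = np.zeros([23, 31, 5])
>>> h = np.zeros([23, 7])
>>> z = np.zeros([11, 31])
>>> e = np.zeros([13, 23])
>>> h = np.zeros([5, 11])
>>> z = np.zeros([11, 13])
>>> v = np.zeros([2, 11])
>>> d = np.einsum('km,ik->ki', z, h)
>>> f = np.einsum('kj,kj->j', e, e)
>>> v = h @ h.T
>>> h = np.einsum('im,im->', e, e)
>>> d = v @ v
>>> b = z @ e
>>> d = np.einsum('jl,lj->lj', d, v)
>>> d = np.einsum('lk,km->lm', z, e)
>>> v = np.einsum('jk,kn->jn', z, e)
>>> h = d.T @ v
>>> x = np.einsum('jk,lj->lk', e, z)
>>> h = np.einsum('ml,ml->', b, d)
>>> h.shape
()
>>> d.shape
(11, 23)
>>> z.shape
(11, 13)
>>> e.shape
(13, 23)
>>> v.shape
(11, 23)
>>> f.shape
(23,)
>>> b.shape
(11, 23)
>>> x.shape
(11, 23)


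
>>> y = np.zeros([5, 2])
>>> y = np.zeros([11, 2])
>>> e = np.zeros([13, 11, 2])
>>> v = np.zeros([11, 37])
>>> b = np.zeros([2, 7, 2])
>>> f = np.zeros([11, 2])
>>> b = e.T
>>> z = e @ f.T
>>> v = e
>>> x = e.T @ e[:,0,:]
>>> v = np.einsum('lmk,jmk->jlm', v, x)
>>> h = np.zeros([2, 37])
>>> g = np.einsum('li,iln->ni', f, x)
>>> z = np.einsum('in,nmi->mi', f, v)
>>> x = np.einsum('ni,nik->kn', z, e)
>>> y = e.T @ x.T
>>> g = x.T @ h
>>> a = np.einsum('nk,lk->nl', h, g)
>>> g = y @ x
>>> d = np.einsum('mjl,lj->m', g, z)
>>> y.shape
(2, 11, 2)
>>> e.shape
(13, 11, 2)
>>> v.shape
(2, 13, 11)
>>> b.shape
(2, 11, 13)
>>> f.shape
(11, 2)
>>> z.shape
(13, 11)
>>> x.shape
(2, 13)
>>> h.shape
(2, 37)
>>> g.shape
(2, 11, 13)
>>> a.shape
(2, 13)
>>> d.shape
(2,)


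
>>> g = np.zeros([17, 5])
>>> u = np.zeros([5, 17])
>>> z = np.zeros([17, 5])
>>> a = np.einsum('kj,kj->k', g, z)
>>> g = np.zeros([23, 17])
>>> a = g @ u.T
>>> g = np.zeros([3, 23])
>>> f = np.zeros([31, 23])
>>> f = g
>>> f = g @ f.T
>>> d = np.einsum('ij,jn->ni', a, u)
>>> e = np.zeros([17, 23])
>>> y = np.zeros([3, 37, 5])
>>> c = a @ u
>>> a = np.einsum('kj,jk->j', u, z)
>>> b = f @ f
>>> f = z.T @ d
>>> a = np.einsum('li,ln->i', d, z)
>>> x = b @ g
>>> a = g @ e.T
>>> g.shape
(3, 23)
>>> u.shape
(5, 17)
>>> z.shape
(17, 5)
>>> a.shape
(3, 17)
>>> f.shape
(5, 23)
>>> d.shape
(17, 23)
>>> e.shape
(17, 23)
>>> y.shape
(3, 37, 5)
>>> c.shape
(23, 17)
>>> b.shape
(3, 3)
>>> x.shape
(3, 23)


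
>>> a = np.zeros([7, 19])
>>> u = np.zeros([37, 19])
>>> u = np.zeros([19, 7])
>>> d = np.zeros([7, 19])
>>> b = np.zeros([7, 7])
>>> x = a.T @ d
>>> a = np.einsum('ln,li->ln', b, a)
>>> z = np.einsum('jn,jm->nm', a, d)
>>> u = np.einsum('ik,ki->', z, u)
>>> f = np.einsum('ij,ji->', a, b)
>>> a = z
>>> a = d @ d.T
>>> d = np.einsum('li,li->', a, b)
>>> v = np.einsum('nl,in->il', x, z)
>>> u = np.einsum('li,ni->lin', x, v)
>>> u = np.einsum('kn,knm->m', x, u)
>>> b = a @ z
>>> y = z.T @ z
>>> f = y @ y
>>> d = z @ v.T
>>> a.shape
(7, 7)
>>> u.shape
(7,)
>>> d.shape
(7, 7)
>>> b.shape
(7, 19)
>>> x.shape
(19, 19)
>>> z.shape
(7, 19)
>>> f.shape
(19, 19)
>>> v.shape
(7, 19)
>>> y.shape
(19, 19)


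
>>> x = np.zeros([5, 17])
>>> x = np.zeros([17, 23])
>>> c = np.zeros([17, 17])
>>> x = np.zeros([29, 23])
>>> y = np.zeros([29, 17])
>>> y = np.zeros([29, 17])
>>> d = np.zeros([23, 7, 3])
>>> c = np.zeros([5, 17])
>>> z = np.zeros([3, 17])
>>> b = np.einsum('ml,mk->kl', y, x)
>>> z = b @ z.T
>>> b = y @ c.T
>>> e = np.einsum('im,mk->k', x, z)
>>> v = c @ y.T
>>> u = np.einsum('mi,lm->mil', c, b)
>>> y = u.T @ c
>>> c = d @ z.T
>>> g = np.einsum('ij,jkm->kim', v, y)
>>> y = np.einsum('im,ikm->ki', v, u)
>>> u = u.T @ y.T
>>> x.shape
(29, 23)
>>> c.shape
(23, 7, 23)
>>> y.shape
(17, 5)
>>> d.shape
(23, 7, 3)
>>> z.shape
(23, 3)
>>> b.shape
(29, 5)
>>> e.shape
(3,)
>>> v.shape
(5, 29)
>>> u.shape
(29, 17, 17)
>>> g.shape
(17, 5, 17)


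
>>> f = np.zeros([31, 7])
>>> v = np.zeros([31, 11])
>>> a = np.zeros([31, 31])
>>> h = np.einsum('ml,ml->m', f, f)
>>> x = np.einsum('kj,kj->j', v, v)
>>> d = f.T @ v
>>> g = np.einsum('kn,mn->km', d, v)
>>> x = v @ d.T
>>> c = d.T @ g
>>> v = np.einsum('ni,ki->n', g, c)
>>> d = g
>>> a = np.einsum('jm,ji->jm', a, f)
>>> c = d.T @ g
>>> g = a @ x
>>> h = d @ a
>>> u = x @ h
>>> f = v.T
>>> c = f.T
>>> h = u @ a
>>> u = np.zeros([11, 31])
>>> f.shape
(7,)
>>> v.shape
(7,)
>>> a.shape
(31, 31)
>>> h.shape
(31, 31)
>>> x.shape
(31, 7)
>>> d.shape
(7, 31)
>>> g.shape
(31, 7)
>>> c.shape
(7,)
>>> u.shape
(11, 31)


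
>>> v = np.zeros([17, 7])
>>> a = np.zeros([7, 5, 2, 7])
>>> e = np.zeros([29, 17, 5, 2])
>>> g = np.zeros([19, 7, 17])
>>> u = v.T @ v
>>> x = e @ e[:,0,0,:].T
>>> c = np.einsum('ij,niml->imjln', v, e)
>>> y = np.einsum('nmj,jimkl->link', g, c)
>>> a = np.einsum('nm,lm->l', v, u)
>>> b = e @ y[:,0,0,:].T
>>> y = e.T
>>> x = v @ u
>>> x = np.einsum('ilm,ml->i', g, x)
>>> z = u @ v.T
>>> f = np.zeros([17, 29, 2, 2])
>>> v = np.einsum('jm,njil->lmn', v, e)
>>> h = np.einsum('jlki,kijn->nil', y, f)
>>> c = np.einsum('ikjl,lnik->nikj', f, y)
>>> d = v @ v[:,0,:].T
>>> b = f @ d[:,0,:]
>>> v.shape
(2, 7, 29)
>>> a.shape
(7,)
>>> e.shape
(29, 17, 5, 2)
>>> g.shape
(19, 7, 17)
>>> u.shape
(7, 7)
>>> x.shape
(19,)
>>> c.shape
(5, 17, 29, 2)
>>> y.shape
(2, 5, 17, 29)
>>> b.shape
(17, 29, 2, 2)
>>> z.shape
(7, 17)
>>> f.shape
(17, 29, 2, 2)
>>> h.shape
(2, 29, 5)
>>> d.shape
(2, 7, 2)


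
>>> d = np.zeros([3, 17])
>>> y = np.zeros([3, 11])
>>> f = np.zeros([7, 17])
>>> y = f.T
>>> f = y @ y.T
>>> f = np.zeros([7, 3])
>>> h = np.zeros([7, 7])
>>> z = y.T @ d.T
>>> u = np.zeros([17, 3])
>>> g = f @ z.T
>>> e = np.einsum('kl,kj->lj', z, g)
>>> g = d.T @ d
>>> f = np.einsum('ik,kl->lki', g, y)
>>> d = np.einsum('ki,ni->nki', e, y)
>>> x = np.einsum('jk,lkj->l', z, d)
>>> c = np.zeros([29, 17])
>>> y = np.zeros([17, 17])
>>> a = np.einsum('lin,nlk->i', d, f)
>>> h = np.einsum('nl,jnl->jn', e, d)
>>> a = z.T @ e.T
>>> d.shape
(17, 3, 7)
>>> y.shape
(17, 17)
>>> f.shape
(7, 17, 17)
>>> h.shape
(17, 3)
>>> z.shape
(7, 3)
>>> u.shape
(17, 3)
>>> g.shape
(17, 17)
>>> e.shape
(3, 7)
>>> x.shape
(17,)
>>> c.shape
(29, 17)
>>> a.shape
(3, 3)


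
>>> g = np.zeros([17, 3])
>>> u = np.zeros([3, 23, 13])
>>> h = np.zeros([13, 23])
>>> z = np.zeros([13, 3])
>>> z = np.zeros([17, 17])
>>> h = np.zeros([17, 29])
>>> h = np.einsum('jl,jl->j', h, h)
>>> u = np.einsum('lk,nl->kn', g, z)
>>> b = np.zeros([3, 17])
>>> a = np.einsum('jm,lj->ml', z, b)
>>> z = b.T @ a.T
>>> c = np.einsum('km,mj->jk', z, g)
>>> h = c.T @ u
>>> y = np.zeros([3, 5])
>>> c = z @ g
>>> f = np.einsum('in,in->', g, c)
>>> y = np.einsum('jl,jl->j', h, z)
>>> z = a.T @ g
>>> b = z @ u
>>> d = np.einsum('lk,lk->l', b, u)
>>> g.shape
(17, 3)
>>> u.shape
(3, 17)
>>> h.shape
(17, 17)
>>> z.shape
(3, 3)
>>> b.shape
(3, 17)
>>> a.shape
(17, 3)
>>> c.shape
(17, 3)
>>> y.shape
(17,)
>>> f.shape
()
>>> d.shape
(3,)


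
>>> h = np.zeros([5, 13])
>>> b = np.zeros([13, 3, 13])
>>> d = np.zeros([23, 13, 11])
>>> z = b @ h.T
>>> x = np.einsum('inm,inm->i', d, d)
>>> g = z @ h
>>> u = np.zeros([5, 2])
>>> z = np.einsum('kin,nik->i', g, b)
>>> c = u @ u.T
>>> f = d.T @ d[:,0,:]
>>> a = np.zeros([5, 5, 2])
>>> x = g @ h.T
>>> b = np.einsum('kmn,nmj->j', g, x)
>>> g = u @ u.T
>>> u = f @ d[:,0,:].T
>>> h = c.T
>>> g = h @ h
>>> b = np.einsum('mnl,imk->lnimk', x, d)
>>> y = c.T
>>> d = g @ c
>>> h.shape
(5, 5)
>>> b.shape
(5, 3, 23, 13, 11)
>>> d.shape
(5, 5)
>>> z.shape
(3,)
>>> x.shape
(13, 3, 5)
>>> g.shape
(5, 5)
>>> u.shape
(11, 13, 23)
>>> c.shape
(5, 5)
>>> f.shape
(11, 13, 11)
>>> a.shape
(5, 5, 2)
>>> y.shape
(5, 5)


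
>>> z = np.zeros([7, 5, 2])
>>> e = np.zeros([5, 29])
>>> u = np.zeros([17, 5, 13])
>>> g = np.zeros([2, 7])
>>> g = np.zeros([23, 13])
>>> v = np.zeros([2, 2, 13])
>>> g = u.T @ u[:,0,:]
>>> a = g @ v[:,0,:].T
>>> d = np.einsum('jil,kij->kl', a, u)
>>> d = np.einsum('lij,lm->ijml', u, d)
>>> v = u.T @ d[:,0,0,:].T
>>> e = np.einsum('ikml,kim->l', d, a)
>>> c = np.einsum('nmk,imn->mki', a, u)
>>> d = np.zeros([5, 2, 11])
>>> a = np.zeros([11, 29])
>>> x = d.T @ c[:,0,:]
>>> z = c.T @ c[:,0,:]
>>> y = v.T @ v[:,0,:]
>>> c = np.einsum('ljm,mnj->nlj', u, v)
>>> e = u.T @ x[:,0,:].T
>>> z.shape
(17, 2, 17)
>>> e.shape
(13, 5, 11)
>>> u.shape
(17, 5, 13)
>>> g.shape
(13, 5, 13)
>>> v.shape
(13, 5, 5)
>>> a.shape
(11, 29)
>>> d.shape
(5, 2, 11)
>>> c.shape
(5, 17, 5)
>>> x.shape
(11, 2, 17)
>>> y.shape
(5, 5, 5)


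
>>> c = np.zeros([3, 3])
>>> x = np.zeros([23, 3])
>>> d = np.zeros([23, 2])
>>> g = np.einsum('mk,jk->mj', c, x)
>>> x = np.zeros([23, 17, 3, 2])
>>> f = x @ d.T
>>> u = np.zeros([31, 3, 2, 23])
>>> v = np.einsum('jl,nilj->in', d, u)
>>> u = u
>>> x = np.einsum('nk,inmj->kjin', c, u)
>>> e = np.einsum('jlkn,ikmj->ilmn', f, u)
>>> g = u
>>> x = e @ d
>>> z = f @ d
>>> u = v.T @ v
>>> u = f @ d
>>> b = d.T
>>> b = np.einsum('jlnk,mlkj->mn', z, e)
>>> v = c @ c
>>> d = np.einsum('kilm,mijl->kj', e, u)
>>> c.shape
(3, 3)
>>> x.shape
(31, 17, 2, 2)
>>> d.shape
(31, 3)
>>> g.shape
(31, 3, 2, 23)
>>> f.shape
(23, 17, 3, 23)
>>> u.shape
(23, 17, 3, 2)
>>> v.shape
(3, 3)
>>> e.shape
(31, 17, 2, 23)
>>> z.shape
(23, 17, 3, 2)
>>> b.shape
(31, 3)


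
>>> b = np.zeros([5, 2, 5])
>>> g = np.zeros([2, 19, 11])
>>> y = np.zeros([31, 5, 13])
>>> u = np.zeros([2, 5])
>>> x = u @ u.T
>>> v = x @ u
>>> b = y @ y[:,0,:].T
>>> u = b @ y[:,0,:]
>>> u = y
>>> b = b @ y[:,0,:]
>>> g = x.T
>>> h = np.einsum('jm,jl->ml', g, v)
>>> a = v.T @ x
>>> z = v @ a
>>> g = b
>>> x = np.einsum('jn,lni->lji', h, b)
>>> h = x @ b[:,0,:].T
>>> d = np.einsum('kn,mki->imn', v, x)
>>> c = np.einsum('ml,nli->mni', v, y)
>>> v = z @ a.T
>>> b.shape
(31, 5, 13)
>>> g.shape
(31, 5, 13)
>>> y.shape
(31, 5, 13)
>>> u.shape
(31, 5, 13)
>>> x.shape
(31, 2, 13)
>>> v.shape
(2, 5)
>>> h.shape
(31, 2, 31)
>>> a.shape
(5, 2)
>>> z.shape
(2, 2)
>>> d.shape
(13, 31, 5)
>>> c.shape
(2, 31, 13)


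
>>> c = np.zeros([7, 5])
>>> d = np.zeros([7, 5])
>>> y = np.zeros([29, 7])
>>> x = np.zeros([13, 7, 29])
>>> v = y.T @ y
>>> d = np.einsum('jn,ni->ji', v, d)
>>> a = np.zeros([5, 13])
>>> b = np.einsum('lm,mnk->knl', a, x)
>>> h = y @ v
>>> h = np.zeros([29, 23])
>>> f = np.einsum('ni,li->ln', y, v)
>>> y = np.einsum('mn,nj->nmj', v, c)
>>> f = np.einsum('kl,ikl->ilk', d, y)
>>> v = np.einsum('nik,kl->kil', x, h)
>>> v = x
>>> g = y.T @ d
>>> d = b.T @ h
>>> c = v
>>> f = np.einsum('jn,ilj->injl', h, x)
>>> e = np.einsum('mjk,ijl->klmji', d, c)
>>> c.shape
(13, 7, 29)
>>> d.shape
(5, 7, 23)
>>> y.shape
(7, 7, 5)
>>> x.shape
(13, 7, 29)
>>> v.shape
(13, 7, 29)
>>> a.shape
(5, 13)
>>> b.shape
(29, 7, 5)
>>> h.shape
(29, 23)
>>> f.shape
(13, 23, 29, 7)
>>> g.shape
(5, 7, 5)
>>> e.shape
(23, 29, 5, 7, 13)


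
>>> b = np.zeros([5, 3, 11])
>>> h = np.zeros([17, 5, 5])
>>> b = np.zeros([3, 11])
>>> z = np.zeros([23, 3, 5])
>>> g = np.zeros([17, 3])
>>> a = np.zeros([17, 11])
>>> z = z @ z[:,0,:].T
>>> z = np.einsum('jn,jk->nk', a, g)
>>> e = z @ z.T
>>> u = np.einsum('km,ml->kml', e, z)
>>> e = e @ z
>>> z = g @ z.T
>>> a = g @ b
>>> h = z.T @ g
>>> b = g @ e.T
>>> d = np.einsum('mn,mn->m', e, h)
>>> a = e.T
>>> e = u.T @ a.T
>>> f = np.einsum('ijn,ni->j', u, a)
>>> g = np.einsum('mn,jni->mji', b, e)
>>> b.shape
(17, 11)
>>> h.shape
(11, 3)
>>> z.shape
(17, 11)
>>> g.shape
(17, 3, 3)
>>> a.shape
(3, 11)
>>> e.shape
(3, 11, 3)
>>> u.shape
(11, 11, 3)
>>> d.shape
(11,)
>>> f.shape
(11,)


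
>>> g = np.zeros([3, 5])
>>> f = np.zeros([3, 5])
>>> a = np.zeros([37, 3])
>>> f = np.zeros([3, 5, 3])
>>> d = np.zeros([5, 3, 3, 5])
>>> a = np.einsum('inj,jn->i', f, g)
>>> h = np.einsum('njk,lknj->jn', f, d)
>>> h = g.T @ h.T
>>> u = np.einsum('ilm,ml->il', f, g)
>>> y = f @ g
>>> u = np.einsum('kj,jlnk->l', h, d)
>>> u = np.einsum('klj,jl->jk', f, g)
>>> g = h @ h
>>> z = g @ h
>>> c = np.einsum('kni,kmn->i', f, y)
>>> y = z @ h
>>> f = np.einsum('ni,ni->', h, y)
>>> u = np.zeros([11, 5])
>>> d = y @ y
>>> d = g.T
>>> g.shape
(5, 5)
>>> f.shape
()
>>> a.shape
(3,)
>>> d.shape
(5, 5)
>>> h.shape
(5, 5)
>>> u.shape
(11, 5)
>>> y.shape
(5, 5)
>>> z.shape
(5, 5)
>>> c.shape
(3,)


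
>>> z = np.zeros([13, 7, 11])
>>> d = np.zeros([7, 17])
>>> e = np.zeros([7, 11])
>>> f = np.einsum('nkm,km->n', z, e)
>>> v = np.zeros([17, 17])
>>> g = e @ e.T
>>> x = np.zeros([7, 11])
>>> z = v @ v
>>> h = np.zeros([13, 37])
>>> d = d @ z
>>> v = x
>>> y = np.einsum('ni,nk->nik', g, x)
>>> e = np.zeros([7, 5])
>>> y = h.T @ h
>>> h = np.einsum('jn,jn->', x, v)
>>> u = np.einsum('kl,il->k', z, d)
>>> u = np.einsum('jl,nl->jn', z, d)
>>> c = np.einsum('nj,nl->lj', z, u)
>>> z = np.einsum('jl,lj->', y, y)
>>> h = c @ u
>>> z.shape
()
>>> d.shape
(7, 17)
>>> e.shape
(7, 5)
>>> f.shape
(13,)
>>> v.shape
(7, 11)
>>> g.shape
(7, 7)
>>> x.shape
(7, 11)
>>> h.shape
(7, 7)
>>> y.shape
(37, 37)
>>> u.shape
(17, 7)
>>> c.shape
(7, 17)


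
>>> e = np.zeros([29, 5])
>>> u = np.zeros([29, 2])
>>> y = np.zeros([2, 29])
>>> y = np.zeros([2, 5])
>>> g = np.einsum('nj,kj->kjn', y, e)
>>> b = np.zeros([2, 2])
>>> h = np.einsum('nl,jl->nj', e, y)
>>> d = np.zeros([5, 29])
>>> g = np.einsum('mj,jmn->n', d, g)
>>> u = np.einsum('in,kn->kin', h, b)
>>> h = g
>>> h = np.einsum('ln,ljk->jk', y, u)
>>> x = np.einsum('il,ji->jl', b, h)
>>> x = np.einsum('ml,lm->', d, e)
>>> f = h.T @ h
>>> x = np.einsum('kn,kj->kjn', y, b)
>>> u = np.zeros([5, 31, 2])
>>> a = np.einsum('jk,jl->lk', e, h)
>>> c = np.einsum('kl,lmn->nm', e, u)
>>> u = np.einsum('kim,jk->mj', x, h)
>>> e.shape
(29, 5)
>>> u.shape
(5, 29)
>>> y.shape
(2, 5)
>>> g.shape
(2,)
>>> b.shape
(2, 2)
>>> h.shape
(29, 2)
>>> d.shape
(5, 29)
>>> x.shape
(2, 2, 5)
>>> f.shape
(2, 2)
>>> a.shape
(2, 5)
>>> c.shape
(2, 31)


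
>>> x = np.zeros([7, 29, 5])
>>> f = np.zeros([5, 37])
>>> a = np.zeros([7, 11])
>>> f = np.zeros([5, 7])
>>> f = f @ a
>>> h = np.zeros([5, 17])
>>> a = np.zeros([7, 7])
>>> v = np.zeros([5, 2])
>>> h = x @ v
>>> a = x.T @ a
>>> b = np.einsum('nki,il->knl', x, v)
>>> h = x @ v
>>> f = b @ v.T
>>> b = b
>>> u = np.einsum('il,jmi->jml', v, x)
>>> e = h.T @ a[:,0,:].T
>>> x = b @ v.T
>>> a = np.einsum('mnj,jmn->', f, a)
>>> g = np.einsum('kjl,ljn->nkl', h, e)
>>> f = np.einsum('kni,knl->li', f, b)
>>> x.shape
(29, 7, 5)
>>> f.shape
(2, 5)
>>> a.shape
()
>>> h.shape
(7, 29, 2)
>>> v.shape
(5, 2)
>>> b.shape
(29, 7, 2)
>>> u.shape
(7, 29, 2)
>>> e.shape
(2, 29, 5)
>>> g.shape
(5, 7, 2)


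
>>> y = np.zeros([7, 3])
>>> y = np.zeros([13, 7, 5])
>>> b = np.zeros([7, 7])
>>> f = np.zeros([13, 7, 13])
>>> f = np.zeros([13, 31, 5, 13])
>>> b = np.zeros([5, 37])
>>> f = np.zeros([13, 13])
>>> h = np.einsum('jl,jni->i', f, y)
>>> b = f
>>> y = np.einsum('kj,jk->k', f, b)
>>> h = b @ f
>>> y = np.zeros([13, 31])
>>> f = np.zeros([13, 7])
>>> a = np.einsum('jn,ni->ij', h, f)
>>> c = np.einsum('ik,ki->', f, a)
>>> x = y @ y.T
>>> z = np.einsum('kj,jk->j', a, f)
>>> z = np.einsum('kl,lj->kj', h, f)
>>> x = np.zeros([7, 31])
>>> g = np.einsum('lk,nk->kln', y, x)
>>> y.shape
(13, 31)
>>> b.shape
(13, 13)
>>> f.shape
(13, 7)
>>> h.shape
(13, 13)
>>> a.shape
(7, 13)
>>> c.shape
()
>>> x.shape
(7, 31)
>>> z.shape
(13, 7)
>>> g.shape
(31, 13, 7)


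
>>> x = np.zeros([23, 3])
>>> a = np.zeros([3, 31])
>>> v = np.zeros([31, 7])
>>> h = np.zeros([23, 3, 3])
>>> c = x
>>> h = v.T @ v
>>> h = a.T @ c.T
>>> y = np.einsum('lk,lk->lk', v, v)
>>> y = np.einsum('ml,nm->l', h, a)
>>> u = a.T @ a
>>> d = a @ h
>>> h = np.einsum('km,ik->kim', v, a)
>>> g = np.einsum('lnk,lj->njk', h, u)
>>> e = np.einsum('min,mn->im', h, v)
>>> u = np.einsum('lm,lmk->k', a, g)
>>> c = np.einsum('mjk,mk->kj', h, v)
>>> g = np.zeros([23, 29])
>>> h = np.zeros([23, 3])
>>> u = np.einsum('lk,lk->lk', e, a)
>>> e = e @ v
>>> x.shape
(23, 3)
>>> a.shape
(3, 31)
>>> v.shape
(31, 7)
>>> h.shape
(23, 3)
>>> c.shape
(7, 3)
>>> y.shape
(23,)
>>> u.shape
(3, 31)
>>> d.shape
(3, 23)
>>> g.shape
(23, 29)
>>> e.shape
(3, 7)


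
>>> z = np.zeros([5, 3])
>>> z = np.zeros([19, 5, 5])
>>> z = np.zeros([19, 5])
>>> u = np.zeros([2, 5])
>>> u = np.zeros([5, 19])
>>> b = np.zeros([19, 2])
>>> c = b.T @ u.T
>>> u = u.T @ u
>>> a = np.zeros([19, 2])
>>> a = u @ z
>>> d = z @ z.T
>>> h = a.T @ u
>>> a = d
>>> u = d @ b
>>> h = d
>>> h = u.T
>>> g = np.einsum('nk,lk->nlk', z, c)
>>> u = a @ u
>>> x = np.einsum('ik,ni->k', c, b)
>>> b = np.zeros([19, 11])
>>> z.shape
(19, 5)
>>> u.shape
(19, 2)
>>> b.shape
(19, 11)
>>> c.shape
(2, 5)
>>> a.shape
(19, 19)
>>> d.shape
(19, 19)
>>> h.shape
(2, 19)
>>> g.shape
(19, 2, 5)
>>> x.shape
(5,)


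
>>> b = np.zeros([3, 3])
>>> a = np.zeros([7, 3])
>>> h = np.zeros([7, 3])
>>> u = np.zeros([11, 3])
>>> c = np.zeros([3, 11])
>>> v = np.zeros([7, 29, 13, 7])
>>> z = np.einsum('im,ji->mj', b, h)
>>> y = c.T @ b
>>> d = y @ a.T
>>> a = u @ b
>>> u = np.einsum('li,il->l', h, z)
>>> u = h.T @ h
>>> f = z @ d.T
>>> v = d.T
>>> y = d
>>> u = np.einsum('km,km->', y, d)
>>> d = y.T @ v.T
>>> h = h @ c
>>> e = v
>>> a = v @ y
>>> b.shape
(3, 3)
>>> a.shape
(7, 7)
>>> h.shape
(7, 11)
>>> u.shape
()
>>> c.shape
(3, 11)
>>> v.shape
(7, 11)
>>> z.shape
(3, 7)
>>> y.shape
(11, 7)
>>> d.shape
(7, 7)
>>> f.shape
(3, 11)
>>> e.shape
(7, 11)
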